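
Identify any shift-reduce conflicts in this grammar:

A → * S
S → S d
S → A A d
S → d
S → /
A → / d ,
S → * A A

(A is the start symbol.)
Augment with A' → A and build the canonical LR(0) collection (I0 = CLOSURE({[A' → . A]}), then GOTO on every symbol after a dot until no new states appear). It has 16 states:
  I0: { [A → . * S], [A → . / d ,], [A' → . A] }  — shift
  I1: { [A → * . S], [A → . * S], [A → . / d ,], [S → . * A A], [S → . /], [S → . A A d], [S → . S d], [S → . d] }  — shift
  I2: { [A → / . d ,] }  — shift
  I3: { [A' → A .] }  — accept
  I4: { [A → / d . ,] }  — shift
  I5: { [A → / d , .] }  — reduce
  I6: { [A → * . S], [A → . * S], [A → . / d ,], [S → * . A A], [S → . * A A], [S → . /], [S → . A A d], [S → . S d], [S → . d] }  — shift
  I7: { [A → / . d ,], [S → / .] }  — shift, reduce
  I8: { [A → . * S], [A → . / d ,], [S → A . A d] }  — shift
  I9: { [A → * S .], [S → S . d] }  — shift, reduce
  I10: { [S → d .] }  — reduce
  I11: { [S → S d .] }  — reduce
  I12: { [S → A A . d] }  — shift
  I13: { [S → A A d .] }  — reduce
  I14: { [A → . * S], [A → . / d ,], [S → * A . A], [S → A . A d] }  — shift
  I15: { [S → * A A .], [S → A A . d] }  — shift, reduce

I7 contains reduce item [S → / .] and shift item [A → / . d ,] — shift-reduce conflict.
I9 contains reduce item [A → * S .] and shift item [S → S . d] — shift-reduce conflict.
I15 contains reduce item [S → * A A .] and shift item [S → A A . d] — shift-reduce conflict.

Answer: Yes — I7: [S → / .] vs [A → / . d ,]; I9: [A → * S .] vs [S → S . d]; I15: [S → * A A .] vs [S → A A . d]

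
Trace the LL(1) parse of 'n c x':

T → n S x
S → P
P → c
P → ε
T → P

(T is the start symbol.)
LL(1) parsing maintains a stack (initially the start symbol over $) and the input. At each step: if the stack top is a terminal, match it against the current input token; if it is a non-terminal N, replace it with the RHS of M[N, lookahead] (the unique production whose predict set contains the lookahead).

Stack is shown with the top on the left.

Stack    Input    Action
------------------------
T $      n c x $  output T → n S x
n S x $  n c x $  match 'n'
S x $    c x $    output S → P
P x $    c x $    output P → c
c x $    c x $    match 'c'
x $      x $      match 'x'
$        $        accept

The string is accepted.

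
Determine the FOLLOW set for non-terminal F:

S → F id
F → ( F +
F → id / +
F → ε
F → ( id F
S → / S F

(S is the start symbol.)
{ $, '(', '+', 'id' }

In S → F id: F is followed by id, add FIRST(id) \ {ε} = { 'id' }
In F → ( F +: F is followed by '+', add FIRST('+') \ {ε} = { '+' }
In F → ( id F: F is at the end; this adds FOLLOW(F) to itself — nothing new
In S → / S F: F is at the end, add FOLLOW(S)

The FOLLOW sets referred to above (computed the same way, to a fixed point):
  FOLLOW(S) = { $, '(', 'id' }

Taking the union: FOLLOW(F) = { $, '(', '+', 'id' }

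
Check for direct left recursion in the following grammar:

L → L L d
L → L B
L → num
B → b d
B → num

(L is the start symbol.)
Yes, L is left-recursive

L → L L d: LEFT RECURSIVE (starts with L)
L → L B: LEFT RECURSIVE (starts with L)
L → num: starts with num
B → b d: starts with b
B → num: starts with num

The grammar has direct left recursion on: L.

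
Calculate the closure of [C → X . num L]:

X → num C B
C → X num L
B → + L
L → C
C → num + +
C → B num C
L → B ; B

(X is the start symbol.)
To compute CLOSURE, for each item [A → α.Bβ] where B is a non-terminal, add [B → .γ] for all productions B → γ; repeat for the newly added items until nothing changes.

Start with: [C → X . num L]
The dot precedes the terminal num, so nothing is added.

CLOSURE = { [C → X . num L] }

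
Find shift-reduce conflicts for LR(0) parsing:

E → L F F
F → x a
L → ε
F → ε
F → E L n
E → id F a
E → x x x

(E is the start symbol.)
Yes — I0: [L → .] vs [E → . id F a]; I2: [F → .] vs [E → . id F a]; I3: [F → .] vs [E → . id F a]; I14: [F → .] vs [E → . id F a]

A shift-reduce conflict occurs when an LR(0) state has both:
  - a complete (reduce) item [A → α .] (dot at the end), and
  - a shift item [B → β . c γ] (dot before a terminal).

Augment with E' → E and build the canonical LR(0) collection (I0 = CLOSURE({[E' → . E]}), then GOTO on every symbol after a dot until no new states appear). It has 16 states:
  I0: { [E → . L F F], [E → . id F a], [E → . x x x], [E' → . E], [L → .] }  — shift, reduce
  I1: { [E' → E .] }  — accept
  I2: { [E → . L F F], [E → . id F a], [E → . x x x], [E → L . F F], [F → . E L n], [F → . x a], [F → .], [L → .] }  — shift, 2 reduces
  I3: { [E → . L F F], [E → . id F a], [E → . x x x], [E → id . F a], [F → . E L n], [F → . x a], [F → .], [L → .] }  — shift, 2 reduces
  I4: { [E → x . x x] }  — shift
  I5: { [E → x x . x] }  — shift
  I6: { [E → x x x .] }  — reduce
  I7: { [F → E . L n], [L → .] }  — reduce
  I8: { [E → id F . a] }  — shift
  I9: { [E → x . x x], [F → x . a] }  — shift
  I10: { [F → x a .] }  — reduce
  I11: { [E → id F a .] }  — reduce
  I12: { [F → E L . n] }  — shift
  I13: { [F → E L n .] }  — reduce
  I14: { [E → . L F F], [E → . id F a], [E → . x x x], [E → L F . F], [F → . E L n], [F → . x a], [F → .], [L → .] }  — shift, 2 reduces
  I15: { [E → L F F .] }  — reduce

I0 contains reduce item [L → .] and shift items [E → . id F a], [E → . x x x] — shift-reduce conflict.
I2 contains reduce items [F → .], [L → .] and shift items [E → . id F a], [E → . x x x], [F → . x a] — shift-reduce conflict.
I3 contains reduce items [F → .], [L → .] and shift items [E → . id F a], [E → . x x x], [F → . x a] — shift-reduce conflict.
I14 contains reduce items [F → .], [L → .] and shift items [E → . id F a], [E → . x x x], [F → . x a] — shift-reduce conflict.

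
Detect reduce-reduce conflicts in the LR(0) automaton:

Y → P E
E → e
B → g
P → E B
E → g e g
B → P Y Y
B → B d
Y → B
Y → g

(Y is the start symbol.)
Augment with Y' → Y and build the canonical LR(0) collection (I0 = CLOSURE({[Y' → . Y]}), then GOTO on every symbol after a dot until no new states appear). It has 16 states:
  I0: { [B → . B d], [B → . P Y Y], [B → . g], [E → . e], [E → . g e g], [P → . E B], [Y → . B], [Y → . P E], [Y → . g], [Y' → . Y] }  — shift
  I1: { [B → B . d], [Y → B .] }  — shift, reduce
  I2: { [B → . B d], [B → . P Y Y], [B → . g], [E → . e], [E → . g e g], [P → . E B], [P → E . B] }  — shift
  I3: { [B → . B d], [B → . P Y Y], [B → . g], [B → P . Y Y], [E → . e], [E → . g e g], [P → . E B], [Y → . B], [Y → . P E], [Y → . g], [Y → P . E] }  — shift
  I4: { [Y' → Y .] }  — accept
  I5: { [E → e .] }  — reduce
  I6: { [B → g .], [E → g . e g], [Y → g .] }  — shift, 2 reduces
  I7: { [E → g e . g] }  — shift
  I8: { [E → g e g .] }  — reduce
  I9: { [B → . B d], [B → . P Y Y], [B → . g], [E → . e], [E → . g e g], [P → . E B], [P → E . B], [Y → P E .] }  — shift, reduce
  I10: { [B → . B d], [B → . P Y Y], [B → . g], [B → P Y . Y], [E → . e], [E → . g e g], [P → . E B], [Y → . B], [Y → . P E], [Y → . g] }  — shift
  I11: { [B → P Y Y .] }  — reduce
  I12: { [B → B . d], [P → E B .] }  — shift, reduce
  I13: { [B → . B d], [B → . P Y Y], [B → . g], [B → P . Y Y], [E → . e], [E → . g e g], [P → . E B], [Y → . B], [Y → . P E], [Y → . g] }  — shift
  I14: { [B → g .], [E → g . e g] }  — shift, reduce
  I15: { [B → B d .] }  — reduce

I6 contains complete items [B → g .], [Y → g .] — reduce-reduce conflict.

Answer: Yes — I6: [B → g .] vs [Y → g .]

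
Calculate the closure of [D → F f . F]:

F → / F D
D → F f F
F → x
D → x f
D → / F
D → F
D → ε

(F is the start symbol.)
To compute CLOSURE, for each item [A → α.Bβ] where B is a non-terminal, add [B → .γ] for all productions B → γ; repeat for the newly added items until nothing changes.

Start with: [D → F f . F]
  [D → F f . F] has the dot before F: add [F → . / F D], [F → . x]
No further items can be added.

CLOSURE = { [D → F f . F], [F → . / F D], [F → . x] }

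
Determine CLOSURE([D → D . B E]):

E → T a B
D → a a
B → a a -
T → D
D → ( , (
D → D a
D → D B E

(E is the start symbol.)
To compute CLOSURE, for each item [A → α.Bβ] where B is a non-terminal, add [B → .γ] for all productions B → γ; repeat for the newly added items until nothing changes.

Start with: [D → D . B E]
  [D → D . B E] has the dot before B: add [B → . a a -]
No further items can be added.

CLOSURE = { [B → . a a -], [D → D . B E] }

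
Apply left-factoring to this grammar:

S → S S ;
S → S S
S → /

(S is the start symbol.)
Left-factoring transforms A → αβ₁ | αβ₂ into A → αA' and A' → β₁ | β₂
(α is the longest common prefix among the alternatives). Repeat until
no nonterminal has two alternatives with a common prefix.

Round 1: S has alternatives sharing prefix 'S S'. Introduce S': S → S S S'
  Add: S' → ;
  Add: S' → ε

No remaining common prefixes — done.

Resulting grammar:
S → S S S'
S' → ;
S' → ε
S → /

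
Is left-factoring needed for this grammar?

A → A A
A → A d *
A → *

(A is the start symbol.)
Yes, A has productions with common prefix 'A'

Left-factoring is needed when two productions for the same non-terminal
share a common prefix on the right-hand side.

Productions for A:
  A → A A
  A → A d *
  A → *

Found common prefix 'A' in productions for A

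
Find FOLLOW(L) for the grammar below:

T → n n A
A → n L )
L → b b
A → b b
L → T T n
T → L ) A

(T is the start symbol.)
{ ')' }

In A → n L ): L is followed by ')', add FIRST(')') \ {ε} = { ')' }
In T → L ) A: L is followed by ')' A, add FIRST(')' A) \ {ε} = { ')' }

Taking the union: FOLLOW(L) = { ')' }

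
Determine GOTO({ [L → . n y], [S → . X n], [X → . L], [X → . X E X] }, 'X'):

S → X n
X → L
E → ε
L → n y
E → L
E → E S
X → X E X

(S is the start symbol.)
GOTO(I, 'X') = CLOSURE({ [A → αX.β] : [A → α.Xβ] ∈ I, X = 'X' })

Items with dot before 'X', with the dot advanced:
  [S → . X n] → [S → X . n]
  [X → . X E X] → [X → X . E X]
Closure of the advanced items:
  [X → X . E X] has the dot before E: add [E → .], [E → . L], [E → . E S]
  [E → . L] has the dot before L: add [L → . n y]

GOTO = { [E → . E S], [E → . L], [E → .], [L → . n y], [S → X . n], [X → X . E X] }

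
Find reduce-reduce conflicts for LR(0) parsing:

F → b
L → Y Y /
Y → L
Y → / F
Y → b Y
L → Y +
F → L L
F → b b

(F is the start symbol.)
A reduce-reduce conflict occurs when an LR(0) state has two complete items [A → α .] and [B → β .] — both call for a reduction, and with no lookahead the parser cannot choose between them.

Augment with F' → F and build the canonical LR(0) collection (I0 = CLOSURE({[F' → . F]}), then GOTO on every symbol after a dot until no new states appear). It has 15 states:
  I0: { [F → . L L], [F → . b b], [F → . b], [F' → . F], [L → . Y +], [L → . Y Y /], [Y → . / F], [Y → . L], [Y → . b Y] }  — shift
  I1: { [F → . L L], [F → . b b], [F → . b], [L → . Y +], [L → . Y Y /], [Y → . / F], [Y → . L], [Y → . b Y], [Y → / . F] }  — shift
  I2: { [F' → F .] }  — accept
  I3: { [F → L . L], [L → . Y +], [L → . Y Y /], [Y → . / F], [Y → . L], [Y → . b Y], [Y → L .] }  — shift, reduce
  I4: { [L → . Y +], [L → . Y Y /], [L → Y . +], [L → Y . Y /], [Y → . / F], [Y → . L], [Y → . b Y] }  — shift
  I5: { [F → b . b], [F → b .], [L → . Y +], [L → . Y Y /], [Y → . / F], [Y → . L], [Y → . b Y], [Y → b . Y] }  — shift, reduce
  I6: { [Y → L .] }  — reduce
  I7: { [L → . Y +], [L → . Y Y /], [L → Y . +], [L → Y . Y /], [Y → . / F], [Y → . L], [Y → . b Y], [Y → b Y .] }  — shift, reduce
  I8: { [F → b b .], [L → . Y +], [L → . Y Y /], [Y → . / F], [Y → . L], [Y → . b Y], [Y → b . Y] }  — shift, reduce
  I9: { [L → . Y +], [L → . Y Y /], [Y → . / F], [Y → . L], [Y → . b Y], [Y → b . Y] }  — shift
  I10: { [L → Y + .] }  — reduce
  I11: { [L → . Y +], [L → . Y Y /], [L → Y . +], [L → Y . Y /], [L → Y Y . /], [Y → . / F], [Y → . L], [Y → . b Y] }  — shift
  I12: { [F → . L L], [F → . b b], [F → . b], [L → . Y +], [L → . Y Y /], [L → Y Y / .], [Y → . / F], [Y → . L], [Y → . b Y], [Y → / . F] }  — shift, reduce
  I13: { [Y → / F .] }  — reduce
  I14: { [F → L L .], [Y → L .] }  — 2 reduces

I14 contains complete items [F → L L .], [Y → L .] — reduce-reduce conflict.

Answer: Yes — I14: [F → L L .] vs [Y → L .]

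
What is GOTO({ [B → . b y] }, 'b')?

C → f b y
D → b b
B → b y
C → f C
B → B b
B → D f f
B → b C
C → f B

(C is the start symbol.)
GOTO(I, 'b') = CLOSURE({ [A → αX.β] : [A → α.Xβ] ∈ I, X = 'b' })

Items with dot before 'b', with the dot advanced:
  [B → . b y] → [B → b . y]
Closure adds nothing (no advanced item has the dot before a non-terminal).

GOTO = { [B → b . y] }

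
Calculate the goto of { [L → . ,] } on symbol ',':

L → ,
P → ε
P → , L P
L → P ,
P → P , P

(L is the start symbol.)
GOTO(I, ',') = CLOSURE({ [A → αX.β] : [A → α.Xβ] ∈ I, X = ',' })

Items with dot before ',', with the dot advanced:
  [L → . ,] → [L → , .]
Closure adds nothing (no advanced item has the dot before a non-terminal).

GOTO = { [L → , .] }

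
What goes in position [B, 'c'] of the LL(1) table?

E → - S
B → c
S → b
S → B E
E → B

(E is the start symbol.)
To find M[B, 'c'], we find productions for B where 'c' is in the predict set (PREDICT(N → α) = (FIRST(α) \ {ε}) ∪ (FOLLOW(N) if α ⇒* ε)).

B → c: PREDICT = { 'c' }
  'c' is in predict set, so this production goes in M[B, 'c']

M[B, 'c'] = B → c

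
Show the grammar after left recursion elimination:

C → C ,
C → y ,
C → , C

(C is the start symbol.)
C → y , C'
C → , C C'
C' → , C'
C' → ε

C is directly left-recursive. The standard transformation for
  A → A α₁ | ... | A α_m | β₁ | ... | β_n
is
  A  → β₁ A' | ... | β_n A'
  A' → α₁ A' | ... | α_m A' | ε

C → y , becomes C → y , C'
C → , C becomes C → , C C'
C → C , becomes C' → , C'
Add C' → ε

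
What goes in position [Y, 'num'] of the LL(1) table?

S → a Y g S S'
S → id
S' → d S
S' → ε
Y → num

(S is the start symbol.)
To find M[Y, 'num'], we find productions for Y where 'num' is in the predict set (PREDICT(N → α) = (FIRST(α) \ {ε}) ∪ (FOLLOW(N) if α ⇒* ε)).

Y → num: PREDICT = { 'num' }
  'num' is in predict set, so this production goes in M[Y, 'num']

M[Y, 'num'] = Y → num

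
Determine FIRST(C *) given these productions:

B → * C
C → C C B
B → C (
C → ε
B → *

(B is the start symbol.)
{ '(', '*' }

FIRST sets of the non-terminals involved (from the grammar, by fixed-point iteration):
  FIRST(C) = { '(', '*', ε }

To compute FIRST(C *), process the symbols left to right:
Symbol C is a non-terminal. Add FIRST(C) \ {ε} = { '(', '*' }
C is nullable (ε ∈ FIRST(C)), continue to the next symbol.
Symbol * is a terminal. Add '*' and stop.
FIRST(C *) = { '(', '*' }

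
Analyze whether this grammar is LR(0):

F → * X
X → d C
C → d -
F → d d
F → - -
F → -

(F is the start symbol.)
A grammar is LR(0) if no state in the canonical LR(0) collection has:
  - both a shift item (dot before a terminal) and a complete item (shift-reduce conflict), or
  - two or more complete items (reduce-reduce conflict; the accept item [F' → F .] counts as a complete item here).

Augment with F' → F and build the canonical LR(0) collection (I0 = CLOSURE({[F' → . F]}), then GOTO on every symbol after a dot until no new states appear). It has 12 states:
  I0: { [F → . * X], [F → . - -], [F → . -], [F → . d d], [F' → . F] }  — shift
  I1: { [F → * . X], [X → . d C] }  — shift
  I2: { [F → - . -], [F → - .] }  — shift, reduce
  I3: { [F' → F .] }  — accept
  I4: { [F → d . d] }  — shift
  I5: { [F → d d .] }  — reduce
  I6: { [F → - - .] }  — reduce
  I7: { [F → * X .] }  — reduce
  I8: { [C → . d -], [X → d . C] }  — shift
  I9: { [X → d C .] }  — reduce
  I10: { [C → d . -] }  — shift
  I11: { [C → d - .] }  — reduce

Conflict in state I2:
  Shift-reduce conflict between [F → - .] and [F → - . -]
So the grammar is NOT LR(0).

Answer: No. Shift-reduce conflict between [F → - .] and [F → - . -]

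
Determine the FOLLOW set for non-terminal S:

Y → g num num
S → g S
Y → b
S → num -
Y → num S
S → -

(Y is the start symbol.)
To compute FOLLOW(S), find every occurrence of S on a right-hand side N → α S β: add FIRST(β) \ {ε}, and if β is empty or nullable also add FOLLOW(N). Iterate to a fixed point.

In S → g S: S is at the end; this adds FOLLOW(S) to itself — nothing new
In Y → num S: S is at the end, add FOLLOW(Y)

The FOLLOW sets referred to above (computed the same way, to a fixed point):
  FOLLOW(Y) = { $ }

Taking the union: FOLLOW(S) = { $ }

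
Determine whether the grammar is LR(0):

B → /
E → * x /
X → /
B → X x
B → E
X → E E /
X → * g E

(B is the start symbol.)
No. Reduce-reduce conflict: [B → / .] and [X → / .]

A grammar is LR(0) if no state in the canonical LR(0) collection has:
  - both a shift item (dot before a terminal) and a complete item (shift-reduce conflict), or
  - two or more complete items (reduce-reduce conflict; the accept item [B' → B .] counts as a complete item here).

Augment with B' → B and build the canonical LR(0) collection (I0 = CLOSURE({[B' → . B]}), then GOTO on every symbol after a dot until no new states appear). It has 14 states:
  I0: { [B → . /], [B → . E], [B → . X x], [B' → . B], [E → . * x /], [X → . * g E], [X → . /], [X → . E E /] }  — shift
  I1: { [E → * . x /], [X → * . g E] }  — shift
  I2: { [B → / .], [X → / .] }  — 2 reduces
  I3: { [B' → B .] }  — accept
  I4: { [B → E .], [E → . * x /], [X → E . E /] }  — shift, reduce
  I5: { [B → X . x] }  — shift
  I6: { [B → X x .] }  — reduce
  I7: { [E → * . x /] }  — shift
  I8: { [X → E E . /] }  — shift
  I9: { [X → E E / .] }  — reduce
  I10: { [E → * x . /] }  — shift
  I11: { [E → * x / .] }  — reduce
  I12: { [E → . * x /], [X → * g . E] }  — shift
  I13: { [X → * g E .] }  — reduce

Conflict in state I2:
  Reduce-reduce conflict: [B → / .] and [X → / .]
So the grammar is NOT LR(0).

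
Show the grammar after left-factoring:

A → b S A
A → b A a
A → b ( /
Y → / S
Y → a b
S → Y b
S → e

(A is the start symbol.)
A → b A'
A' → S A
A' → A a
A' → ( /
Y → / S
Y → a b
S → Y b
S → e

Left-factoring transforms A → αβ₁ | αβ₂ into A → αA' and A' → β₁ | β₂
(α is the longest common prefix among the alternatives). Repeat until
no nonterminal has two alternatives with a common prefix.

Round 1: A has alternatives sharing prefix 'b'. Introduce A': A → b A'
  Add: A' → S A
  Add: A' → A a
  Add: A' → ( /

No remaining common prefixes — done.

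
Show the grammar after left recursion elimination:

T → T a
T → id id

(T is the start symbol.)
T is directly left-recursive. The standard transformation for
  A → A α₁ | ... | A α_m | β₁ | ... | β_n
is
  A  → β₁ A' | ... | β_n A'
  A' → α₁ A' | ... | α_m A' | ε

T → id id becomes T → id id T'
T → T a becomes T' → a T'
Add T' → ε

Resulting grammar:
T → id id T'
T' → a T'
T' → ε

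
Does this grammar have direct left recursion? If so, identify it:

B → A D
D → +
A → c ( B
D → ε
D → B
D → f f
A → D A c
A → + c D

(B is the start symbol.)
Direct left recursion occurs when N → N α for some non-terminal N (the right-hand side begins with the left-hand side itself).

B → A D: starts with A
D → +: starts with '+'
A → c ( B: starts with c
D → ε: starts with ε
D → B: starts with B
D → f f: starts with f
A → D A c: starts with D
A → + c D: starts with '+'

No direct left recursion found.

Answer: No direct left recursion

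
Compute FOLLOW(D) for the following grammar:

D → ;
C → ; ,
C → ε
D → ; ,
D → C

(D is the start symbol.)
To compute FOLLOW(D), find every occurrence of D on a right-hand side N → α D β: add FIRST(β) \ {ε}, and if β is empty or nullable also add FOLLOW(N). Iterate to a fixed point.

D is the start symbol, so $ ∈ FOLLOW(D).
D does not occur on any right-hand side.

Taking the union: FOLLOW(D) = { $ }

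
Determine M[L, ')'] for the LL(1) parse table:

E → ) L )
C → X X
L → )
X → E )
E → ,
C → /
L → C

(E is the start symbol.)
L → ), L → C

To find M[L, ')'], we find productions for L where ')' is in the predict set (PREDICT(N → α) = (FIRST(α) \ {ε}) ∪ (FOLLOW(N) if α ⇒* ε)).

Relevant sets:
  FIRST(C) = { ')', ',', '/' }

L → ): PREDICT = { ')' }
  ')' is in predict set, so this production goes in M[L, ')']
L → C: PREDICT = { ')', ',', '/' }
  ')' is in predict set, so this production goes in M[L, ')']

M[L, ')'] = L → ), L → C  (a multiply-defined cell — the grammar is not LL(1))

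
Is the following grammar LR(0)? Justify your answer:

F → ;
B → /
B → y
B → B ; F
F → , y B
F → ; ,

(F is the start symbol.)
A grammar is LR(0) if no state in the canonical LR(0) collection has:
  - both a shift item (dot before a terminal) and a complete item (shift-reduce conflict), or
  - two or more complete items (reduce-reduce conflict; the accept item [F' → F .] counts as a complete item here).

Augment with F' → F and build the canonical LR(0) collection (I0 = CLOSURE({[F' → . F]}), then GOTO on every symbol after a dot until no new states appear). It has 11 states:
  I0: { [F → . , y B], [F → . ; ,], [F → . ;], [F' → . F] }  — shift
  I1: { [F → , . y B] }  — shift
  I2: { [F → ; . ,], [F → ; .] }  — shift, reduce
  I3: { [F' → F .] }  — accept
  I4: { [F → ; , .] }  — reduce
  I5: { [B → . /], [B → . B ; F], [B → . y], [F → , y . B] }  — shift
  I6: { [B → / .] }  — reduce
  I7: { [B → B . ; F], [F → , y B .] }  — shift, reduce
  I8: { [B → y .] }  — reduce
  I9: { [B → B ; . F], [F → . , y B], [F → . ; ,], [F → . ;] }  — shift
  I10: { [B → B ; F .] }  — reduce

Conflict in state I2:
  Shift-reduce conflict between [F → ; .] and [F → ; . ,]
So the grammar is NOT LR(0).

Answer: No. Shift-reduce conflict between [F → ; .] and [F → ; . ,]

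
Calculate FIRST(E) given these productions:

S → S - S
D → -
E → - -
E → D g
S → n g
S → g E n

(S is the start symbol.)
To compute FIRST(E), examine every production with E on the left-hand side, reading each right-hand side left to right until a non-nullable symbol is reached.

FIRST sets of the other non-terminals involved (by the same procedure, iterated to a fixed point):
  FIRST(D) = { '-' }

From E → - -:
  - '-' is a terminal: add '-' and stop
From E → D g:
  - D is a non-terminal: add FIRST(D) \ {ε} = { '-' }
    D is not nullable, so stop

Collecting: FIRST(E) = { '-' }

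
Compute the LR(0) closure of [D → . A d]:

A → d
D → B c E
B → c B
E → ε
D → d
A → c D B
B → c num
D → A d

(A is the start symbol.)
{ [A → . c D B], [A → . d], [D → . A d] }

To compute CLOSURE, for each item [A → α.Bβ] where B is a non-terminal, add [B → .γ] for all productions B → γ; repeat for the newly added items until nothing changes.

Start with: [D → . A d]
  [D → . A d] has the dot before A: add [A → . d], [A → . c D B]
No further items can be added.

CLOSURE = { [A → . c D B], [A → . d], [D → . A d] }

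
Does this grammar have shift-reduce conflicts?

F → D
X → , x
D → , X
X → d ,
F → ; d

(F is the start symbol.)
A shift-reduce conflict occurs when an LR(0) state has both:
  - a complete (reduce) item [A → α .] (dot at the end), and
  - a shift item [B → β . c γ] (dot before a terminal).

Augment with F' → F and build the canonical LR(0) collection (I0 = CLOSURE({[F' → . F]}), then GOTO on every symbol after a dot until no new states appear). It has 11 states:
  I0: { [D → . , X], [F → . ; d], [F → . D], [F' → . F] }  — shift
  I1: { [D → , . X], [X → . , x], [X → . d ,] }  — shift
  I2: { [F → ; . d] }  — shift
  I3: { [F → D .] }  — reduce
  I4: { [F' → F .] }  — accept
  I5: { [F → ; d .] }  — reduce
  I6: { [X → , . x] }  — shift
  I7: { [D → , X .] }  — reduce
  I8: { [X → d . ,] }  — shift
  I9: { [X → d , .] }  — reduce
  I10: { [X → , x .] }  — reduce

No state contains both a complete item and a shift item.

Answer: No shift-reduce conflicts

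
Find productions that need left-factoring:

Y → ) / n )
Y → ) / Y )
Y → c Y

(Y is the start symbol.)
Yes, Y has productions with common prefix ') /'

Left-factoring is needed when two productions for the same non-terminal
share a common prefix on the right-hand side.

Productions for Y:
  Y → ) / n )
  Y → ) / Y )
  Y → c Y

Found common prefix ') /' in productions for Y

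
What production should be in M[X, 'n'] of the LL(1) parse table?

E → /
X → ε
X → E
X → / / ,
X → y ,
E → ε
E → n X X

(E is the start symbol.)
X → ε, X → E

To find M[X, 'n'], we find productions for X where 'n' is in the predict set (PREDICT(N → α) = (FIRST(α) \ {ε}) ∪ (FOLLOW(N) if α ⇒* ε)).

Relevant sets:
  FIRST(E) = { '/', 'n', ε }
  FOLLOW(X) = { $, '/', 'n', 'y' }

X → ε: PREDICT = { $, '/', 'n', 'y' }
  'n' is in predict set, so this production goes in M[X, 'n']
X → E: PREDICT = { $, '/', 'n', 'y' }
  'n' is in predict set, so this production goes in M[X, 'n']
X → / / ,: PREDICT = { '/' }
X → y ,: PREDICT = { 'y' }

M[X, 'n'] = X → ε, X → E  (a multiply-defined cell — the grammar is not LL(1))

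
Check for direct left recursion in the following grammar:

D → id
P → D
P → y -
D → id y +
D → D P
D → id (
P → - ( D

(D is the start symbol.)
Yes, D is left-recursive

D → id: starts with id
P → D: starts with D
P → y -: starts with y
D → id y +: starts with id
D → D P: LEFT RECURSIVE (starts with D)
D → id (: starts with id
P → - ( D: starts with '-'

The grammar has direct left recursion on: D.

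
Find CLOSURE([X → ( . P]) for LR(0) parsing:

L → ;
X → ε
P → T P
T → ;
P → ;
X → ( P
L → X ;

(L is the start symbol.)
Start with: [X → ( . P]
  [X → ( . P] has the dot before P: add [P → . T P], [P → . ;]
  [P → . T P] has the dot before T: add [T → . ;]
No further items can be added.

CLOSURE = { [P → . ;], [P → . T P], [T → . ;], [X → ( . P] }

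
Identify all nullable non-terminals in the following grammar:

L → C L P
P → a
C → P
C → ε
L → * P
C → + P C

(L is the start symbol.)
A non-terminal is nullable if it can derive ε (the empty string): either it has an ε-production, or it has a production whose right-hand side consists entirely of nullable non-terminals.

ε-productions: C → ε
So C is immediately nullable.
No further non-terminal can be added: every production for the remaining non-terminals contains a terminal or a non-nullable non-terminal.
Nullable = { 'C' }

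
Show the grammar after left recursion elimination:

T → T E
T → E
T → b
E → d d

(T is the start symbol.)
T is directly left-recursive. The standard transformation for
  A → A α₁ | ... | A α_m | β₁ | ... | β_n
is
  A  → β₁ A' | ... | β_n A'
  A' → α₁ A' | ... | α_m A' | ε

T → E becomes T → E T'
T → b becomes T → b T'
T → T E becomes T' → E T'
Add T' → ε

Productions for other non-terminals are unchanged:
  E → d d

Resulting grammar:
T → E T'
T → b T'
T' → E T'
T' → ε
E → d d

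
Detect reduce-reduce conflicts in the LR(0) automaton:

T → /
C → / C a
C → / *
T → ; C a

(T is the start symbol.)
No reduce-reduce conflicts

Augment with T' → T and build the canonical LR(0) collection (I0 = CLOSURE({[T' → . T]}), then GOTO on every symbol after a dot until no new states appear). It has 10 states:
  I0: { [T → . /], [T → . ; C a], [T' → . T] }  — shift
  I1: { [T → / .] }  — reduce
  I2: { [C → . / *], [C → . / C a], [T → ; . C a] }  — shift
  I3: { [T' → T .] }  — accept
  I4: { [C → . / *], [C → . / C a], [C → / . *], [C → / . C a] }  — shift
  I5: { [T → ; C . a] }  — shift
  I6: { [T → ; C a .] }  — reduce
  I7: { [C → / * .] }  — reduce
  I8: { [C → / C . a] }  — shift
  I9: { [C → / C a .] }  — reduce

No state contains more than one complete item.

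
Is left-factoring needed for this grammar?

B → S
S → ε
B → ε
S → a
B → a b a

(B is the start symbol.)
Left-factoring is needed when two productions for the same non-terminal
share a common prefix on the right-hand side.

Productions for B:
  B → S
  B → ε
  B → a b a
Productions for S:
  S → ε
  S → a

No common prefixes found.

Answer: No, left-factoring is not needed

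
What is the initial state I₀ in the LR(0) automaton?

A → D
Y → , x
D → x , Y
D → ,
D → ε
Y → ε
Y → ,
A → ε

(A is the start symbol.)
First, augment the grammar with A' → A
I₀ = CLOSURE({ [A' → . A] }):
  [A' → . A] has the dot before A: add [A → . D], [A → .]
  [A → . D] has the dot before D: add [D → . x , Y], [D → . ,], [D → .]
No further items can be added.

I₀ = { [A → . D], [A → .], [A' → . A], [D → . ,], [D → . x , Y], [D → .] }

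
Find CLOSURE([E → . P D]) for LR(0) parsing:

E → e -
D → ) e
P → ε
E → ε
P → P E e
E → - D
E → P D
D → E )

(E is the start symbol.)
{ [E → . P D], [P → . P E e], [P → .] }

To compute CLOSURE, for each item [A → α.Bβ] where B is a non-terminal, add [B → .γ] for all productions B → γ; repeat for the newly added items until nothing changes.

Start with: [E → . P D]
  [E → . P D] has the dot before P: add [P → .], [P → . P E e]
No further items can be added.

CLOSURE = { [E → . P D], [P → . P E e], [P → .] }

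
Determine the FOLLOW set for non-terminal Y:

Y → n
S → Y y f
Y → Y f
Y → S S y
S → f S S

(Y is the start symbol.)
{ $, 'f', 'y' }

To compute FOLLOW(Y), find every occurrence of Y on a right-hand side N → α Y β: add FIRST(β) \ {ε}, and if β is empty or nullable also add FOLLOW(N). Iterate to a fixed point.

Y is the start symbol, so $ ∈ FOLLOW(Y).
In S → Y y f: Y is followed by y f, add FIRST(y f) \ {ε} = { 'y' }
In Y → Y f: Y is followed by f, add FIRST(f) \ {ε} = { 'f' }

Taking the union: FOLLOW(Y) = { $, 'f', 'y' }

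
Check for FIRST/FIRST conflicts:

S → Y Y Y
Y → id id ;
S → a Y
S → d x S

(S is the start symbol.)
No FIRST/FIRST conflicts.

A FIRST/FIRST conflict occurs when two productions N → α and N → β for the same non-terminal have FIRST(α) ∩ FIRST(β) ≠ ∅ (with ε ∈ FIRST of a nullable right-hand side, so two nullable alternatives also conflict).

FIRST sets of the non-terminals at (or reachable through a nullable prefix from) the front of some alternative:
  FIRST(Y) = { 'id' }

Productions for S:
  S → Y Y Y: FIRST = { 'id' }
  S → a Y: FIRST = { 'a' }
  S → d x S: FIRST = { 'd' }
Y has only one production, so no FIRST/FIRST conflict is possible there.

All alternatives of each non-terminal have pairwise disjoint FIRST sets.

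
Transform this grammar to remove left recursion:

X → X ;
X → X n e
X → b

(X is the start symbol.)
X is directly left-recursive. The standard transformation for
  A → A α₁ | ... | A α_m | β₁ | ... | β_n
is
  A  → β₁ A' | ... | β_n A'
  A' → α₁ A' | ... | α_m A' | ε

X → b becomes X → b X'
X → X ; becomes X' → ; X'
X → X n e becomes X' → n e X'
Add X' → ε

Resulting grammar:
X → b X'
X' → ; X'
X' → n e X'
X' → ε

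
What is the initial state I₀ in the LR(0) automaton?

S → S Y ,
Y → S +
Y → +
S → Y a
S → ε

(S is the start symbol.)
{ [S → . S Y ,], [S → . Y a], [S → .], [S' → . S], [Y → . +], [Y → . S +] }

First, augment the grammar with S' → S
I₀ = CLOSURE({ [S' → . S] }):
  [S' → . S] has the dot before S: add [S → . S Y ,], [S → . Y a], [S → .]
  [S → . Y a] has the dot before Y: add [Y → . S +], [Y → . +]
No further items can be added.

I₀ = { [S → . S Y ,], [S → . Y a], [S → .], [S' → . S], [Y → . +], [Y → . S +] }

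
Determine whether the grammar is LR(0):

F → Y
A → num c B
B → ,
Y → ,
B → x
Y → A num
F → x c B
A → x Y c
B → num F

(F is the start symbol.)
A grammar is LR(0) if no state in the canonical LR(0) collection has:
  - both a shift item (dot before a terminal) and a complete item (shift-reduce conflict), or
  - two or more complete items (reduce-reduce conflict; the accept item [F' → F .] counts as a complete item here).

Augment with F' → F and build the canonical LR(0) collection (I0 = CLOSURE({[F' → . F]}), then GOTO on every symbol after a dot until no new states appear). It has 19 states:
  I0: { [A → . num c B], [A → . x Y c], [F → . Y], [F → . x c B], [F' → . F], [Y → . ,], [Y → . A num] }  — shift
  I1: { [Y → , .] }  — reduce
  I2: { [Y → A . num] }  — shift
  I3: { [F' → F .] }  — accept
  I4: { [F → Y .] }  — reduce
  I5: { [A → num . c B] }  — shift
  I6: { [A → . num c B], [A → . x Y c], [A → x . Y c], [F → x . c B], [Y → . ,], [Y → . A num] }  — shift
  I7: { [A → x Y . c] }  — shift
  I8: { [B → . ,], [B → . num F], [B → . x], [F → x c . B] }  — shift
  I9: { [A → . num c B], [A → . x Y c], [A → x . Y c], [Y → . ,], [Y → . A num] }  — shift
  I10: { [B → , .] }  — reduce
  I11: { [F → x c B .] }  — reduce
  I12: { [A → . num c B], [A → . x Y c], [B → num . F], [F → . Y], [F → . x c B], [Y → . ,], [Y → . A num] }  — shift
  I13: { [B → x .] }  — reduce
  I14: { [B → num F .] }  — reduce
  I15: { [A → x Y c .] }  — reduce
  I16: { [A → num c . B], [B → . ,], [B → . num F], [B → . x] }  — shift
  I17: { [A → num c B .] }  — reduce
  I18: { [Y → A num .] }  — reduce

Every state is either a pure shift/goto state or contains exactly one complete item and nothing to shift — no conflicts. The grammar is LR(0).

Answer: Yes, the grammar is LR(0)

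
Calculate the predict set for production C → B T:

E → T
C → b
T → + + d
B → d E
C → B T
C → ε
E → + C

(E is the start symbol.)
{ 'd' }

PREDICT(C → B T) = (FIRST(RHS) \ {ε}) ∪ (FOLLOW(C) if ε ∈ FIRST(RHS), i.e. RHS ⇒* ε)
FIRST(B) = { 'd' }
FIRST(B T) = { 'd' }
ε ∉ FIRST(B T), so FOLLOW(C) is not added.
PREDICT(C → B T) = { 'd' }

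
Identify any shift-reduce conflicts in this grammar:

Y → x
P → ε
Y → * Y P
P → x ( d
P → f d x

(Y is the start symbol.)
Yes — I4: [P → .] vs [P → . f d x]

A shift-reduce conflict occurs when an LR(0) state has both:
  - a complete (reduce) item [A → α .] (dot at the end), and
  - a shift item [B → β . c γ] (dot before a terminal).

Augment with Y' → Y and build the canonical LR(0) collection (I0 = CLOSURE({[Y' → . Y]}), then GOTO on every symbol after a dot until no new states appear). It has 12 states:
  I0: { [Y → . * Y P], [Y → . x], [Y' → . Y] }  — shift
  I1: { [Y → * . Y P], [Y → . * Y P], [Y → . x] }  — shift
  I2: { [Y' → Y .] }  — accept
  I3: { [Y → x .] }  — reduce
  I4: { [P → . f d x], [P → . x ( d], [P → .], [Y → * Y . P] }  — shift, reduce
  I5: { [Y → * Y P .] }  — reduce
  I6: { [P → f . d x] }  — shift
  I7: { [P → x . ( d] }  — shift
  I8: { [P → x ( . d] }  — shift
  I9: { [P → x ( d .] }  — reduce
  I10: { [P → f d . x] }  — shift
  I11: { [P → f d x .] }  — reduce

I4 contains reduce item [P → .] and shift items [P → . f d x], [P → . x ( d] — shift-reduce conflict.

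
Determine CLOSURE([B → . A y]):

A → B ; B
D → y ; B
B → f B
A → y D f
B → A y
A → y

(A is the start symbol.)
To compute CLOSURE, for each item [A → α.Bβ] where B is a non-terminal, add [B → .γ] for all productions B → γ; repeat for the newly added items until nothing changes.

Start with: [B → . A y]
  [B → . A y] has the dot before A: add [A → . B ; B], [A → . y D f], [A → . y]
  [A → . B ; B] has the dot before B: add [B → . f B]
No further items can be added.

CLOSURE = { [A → . B ; B], [A → . y D f], [A → . y], [B → . A y], [B → . f B] }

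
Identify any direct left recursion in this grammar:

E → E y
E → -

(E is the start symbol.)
Yes, E is left-recursive

Direct left recursion occurs when N → N α for some non-terminal N (the right-hand side begins with the left-hand side itself).

E → E y: LEFT RECURSIVE (starts with E)
E → -: starts with '-'

The grammar has direct left recursion on: E.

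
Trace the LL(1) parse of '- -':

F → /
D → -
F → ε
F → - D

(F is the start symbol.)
Stack is shown with the top on the left.

Stack  Input  Action
--------------------
F $    - - $  output F → - D
- D $  - - $  match '-'
D $    - $    output D → -
- $    - $    match '-'
$      $      accept

The string is accepted.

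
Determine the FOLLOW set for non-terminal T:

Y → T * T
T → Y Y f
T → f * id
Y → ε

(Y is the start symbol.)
{ $, '*', 'f' }

To compute FOLLOW(T), find every occurrence of T on a right-hand side N → α T β: add FIRST(β) \ {ε}, and if β is empty or nullable also add FOLLOW(N). Iterate to a fixed point.

In Y → T * T: T is followed by '*' T, add FIRST('*' T) \ {ε} = { '*' }
In Y → T * T: T is at the end, add FOLLOW(Y)

The FOLLOW sets referred to above (computed the same way, to a fixed point):
  FOLLOW(Y) = { $, 'f' }

Taking the union: FOLLOW(T) = { $, '*', 'f' }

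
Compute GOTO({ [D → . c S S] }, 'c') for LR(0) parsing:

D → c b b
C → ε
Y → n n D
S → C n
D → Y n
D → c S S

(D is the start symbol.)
{ [C → .], [D → c . S S], [S → . C n] }

GOTO(I, 'c') = CLOSURE({ [A → αX.β] : [A → α.Xβ] ∈ I, X = 'c' })

Items with dot before 'c', with the dot advanced:
  [D → . c S S] → [D → c . S S]
Closure of the advanced items:
  [D → c . S S] has the dot before S: add [S → . C n]
  [S → . C n] has the dot before C: add [C → .]

GOTO = { [C → .], [D → c . S S], [S → . C n] }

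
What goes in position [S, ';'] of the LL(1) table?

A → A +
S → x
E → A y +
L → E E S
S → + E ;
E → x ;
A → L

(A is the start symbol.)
To find M[S, ';'], we find productions for S where ';' is in the predict set (PREDICT(N → α) = (FIRST(α) \ {ε}) ∪ (FOLLOW(N) if α ⇒* ε)).

S → x: PREDICT = { 'x' }
S → + E ;: PREDICT = { '+' }

M[S, ';'] is empty (no production applies)

Answer: Empty (error entry)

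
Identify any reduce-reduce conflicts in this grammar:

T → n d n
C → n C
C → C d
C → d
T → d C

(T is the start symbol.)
A reduce-reduce conflict occurs when an LR(0) state has two complete items [A → α .] and [B → β .] — both call for a reduction, and with no lookahead the parser cannot choose between them.

Augment with T' → T and build the canonical LR(0) collection (I0 = CLOSURE({[T' → . T]}), then GOTO on every symbol after a dot until no new states appear). It has 11 states:
  I0: { [T → . d C], [T → . n d n], [T' → . T] }  — shift
  I1: { [T' → T .] }  — accept
  I2: { [C → . C d], [C → . d], [C → . n C], [T → d . C] }  — shift
  I3: { [T → n . d n] }  — shift
  I4: { [T → n d . n] }  — shift
  I5: { [T → n d n .] }  — reduce
  I6: { [C → C . d], [T → d C .] }  — shift, reduce
  I7: { [C → d .] }  — reduce
  I8: { [C → . C d], [C → . d], [C → . n C], [C → n . C] }  — shift
  I9: { [C → C . d], [C → n C .] }  — shift, reduce
  I10: { [C → C d .] }  — reduce

No state contains more than one complete item.

Answer: No reduce-reduce conflicts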